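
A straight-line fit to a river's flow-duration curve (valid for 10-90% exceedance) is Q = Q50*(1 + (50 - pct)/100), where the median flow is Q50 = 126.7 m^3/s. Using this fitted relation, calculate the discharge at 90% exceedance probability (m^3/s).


Q = 126.7 * (1 + (50 - 90)/100) = 76.0200 m^3/s


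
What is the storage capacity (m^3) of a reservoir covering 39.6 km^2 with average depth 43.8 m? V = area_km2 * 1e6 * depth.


V = 39.6 * 1e6 * 43.8 = 1.7345e+09 m^3


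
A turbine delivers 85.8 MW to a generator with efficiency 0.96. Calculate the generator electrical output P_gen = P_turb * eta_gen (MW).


P_gen = 85.8 * 0.96 = 82.3680 MW


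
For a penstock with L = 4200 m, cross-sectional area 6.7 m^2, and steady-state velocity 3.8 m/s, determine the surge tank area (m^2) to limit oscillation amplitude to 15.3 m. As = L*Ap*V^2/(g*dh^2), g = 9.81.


As = 4200 * 6.7 * 3.8^2 / (9.81 * 15.3^2) = 176.9455 m^2


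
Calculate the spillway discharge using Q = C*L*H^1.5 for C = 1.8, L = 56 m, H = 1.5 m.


Q = 1.8 * 56 * 1.5^1.5 = 185.1814 m^3/s


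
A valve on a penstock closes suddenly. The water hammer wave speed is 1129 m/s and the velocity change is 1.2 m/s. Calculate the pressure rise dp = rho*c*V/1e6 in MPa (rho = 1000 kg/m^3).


dp = 1000 * 1129 * 1.2 / 1e6 = 1.3548 MPa


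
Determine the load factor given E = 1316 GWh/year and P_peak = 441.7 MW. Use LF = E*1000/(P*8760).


LF = 1316 * 1000 / (441.7 * 8760) = 0.3401


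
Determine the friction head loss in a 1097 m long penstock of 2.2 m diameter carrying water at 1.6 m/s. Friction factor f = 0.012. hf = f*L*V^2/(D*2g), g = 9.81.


hf = 0.012 * 1097 * 1.6^2 / (2.2 * 2 * 9.81) = 0.7807 m


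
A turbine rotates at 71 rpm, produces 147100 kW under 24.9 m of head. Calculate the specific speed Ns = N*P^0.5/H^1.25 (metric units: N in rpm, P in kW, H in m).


Ns = 71 * 147100^0.5 / 24.9^1.25 = 489.5708


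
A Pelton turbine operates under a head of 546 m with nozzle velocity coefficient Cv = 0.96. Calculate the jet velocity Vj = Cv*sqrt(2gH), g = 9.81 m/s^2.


Vj = 0.96 * sqrt(2*9.81*546) = 99.3613 m/s


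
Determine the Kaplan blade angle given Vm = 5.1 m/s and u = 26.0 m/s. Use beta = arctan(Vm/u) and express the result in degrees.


beta = arctan(5.1 / 26.0) = 11.0979 degrees


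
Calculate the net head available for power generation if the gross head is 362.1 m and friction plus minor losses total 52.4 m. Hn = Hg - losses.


Hn = 362.1 - 52.4 = 309.7000 m


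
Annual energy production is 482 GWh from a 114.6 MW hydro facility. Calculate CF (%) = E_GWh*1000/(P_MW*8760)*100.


CF = 482 * 1000 / (114.6 * 8760) * 100 = 48.0129 %


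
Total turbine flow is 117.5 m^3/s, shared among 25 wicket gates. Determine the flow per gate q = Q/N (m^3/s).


q = 117.5 / 25 = 4.7000 m^3/s


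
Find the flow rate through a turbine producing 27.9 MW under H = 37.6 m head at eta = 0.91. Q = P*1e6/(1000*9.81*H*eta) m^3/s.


Q = 27.9 * 1e6 / (1000 * 9.81 * 37.6 * 0.91) = 83.1201 m^3/s


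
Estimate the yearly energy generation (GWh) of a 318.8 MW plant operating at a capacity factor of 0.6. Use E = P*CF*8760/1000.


E = 318.8 * 0.6 * 8760 / 1000 = 1675.6128 GWh


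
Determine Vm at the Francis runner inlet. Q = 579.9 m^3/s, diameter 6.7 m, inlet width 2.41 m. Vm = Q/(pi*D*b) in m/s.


Vm = 579.9 / (pi * 6.7 * 2.41) = 11.4317 m/s


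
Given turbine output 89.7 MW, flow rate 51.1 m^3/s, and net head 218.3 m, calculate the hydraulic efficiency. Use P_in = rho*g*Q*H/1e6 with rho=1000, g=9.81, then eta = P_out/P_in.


P_in = 1000 * 9.81 * 51.1 * 218.3 / 1e6 = 109.4318 MW
eta = 89.7 / 109.4318 = 0.8197


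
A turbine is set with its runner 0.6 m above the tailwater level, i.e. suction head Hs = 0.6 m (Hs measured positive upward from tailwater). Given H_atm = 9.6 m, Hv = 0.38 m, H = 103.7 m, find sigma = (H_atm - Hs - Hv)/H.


sigma = (9.6 - 0.6 - 0.38) / 103.7 = 0.0831


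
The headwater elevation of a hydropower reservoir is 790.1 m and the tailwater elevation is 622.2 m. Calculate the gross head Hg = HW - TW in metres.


Hg = 790.1 - 622.2 = 167.9000 m


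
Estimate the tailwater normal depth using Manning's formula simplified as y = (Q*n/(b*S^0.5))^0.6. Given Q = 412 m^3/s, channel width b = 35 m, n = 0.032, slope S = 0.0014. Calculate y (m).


y = (412 * 0.032 / (35 * 0.0014^0.5))^0.6 = 3.9971 m


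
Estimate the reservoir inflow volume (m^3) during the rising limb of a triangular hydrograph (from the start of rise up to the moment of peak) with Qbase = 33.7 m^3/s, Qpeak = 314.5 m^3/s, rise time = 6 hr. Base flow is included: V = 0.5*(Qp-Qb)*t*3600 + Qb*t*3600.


V = 0.5*(314.5 - 33.7)*6*3600 + 33.7*6*3600 = 3.7606e+06 m^3


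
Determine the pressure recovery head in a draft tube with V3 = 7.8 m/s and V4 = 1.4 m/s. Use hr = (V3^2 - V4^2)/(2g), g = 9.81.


hr = (7.8^2 - 1.4^2) / (2*9.81) = 3.0010 m


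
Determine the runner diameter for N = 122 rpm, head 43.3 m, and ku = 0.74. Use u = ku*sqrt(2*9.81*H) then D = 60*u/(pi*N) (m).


u = 0.74 * sqrt(2*9.81*43.3) = 21.5688 m/s
D = 60 * 21.5688 / (pi * 122) = 3.3765 m


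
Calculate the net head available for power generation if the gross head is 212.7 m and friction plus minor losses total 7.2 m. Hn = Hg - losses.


Hn = 212.7 - 7.2 = 205.5000 m


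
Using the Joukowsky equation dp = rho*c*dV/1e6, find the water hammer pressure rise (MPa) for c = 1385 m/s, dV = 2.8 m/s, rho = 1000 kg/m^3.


dp = 1000 * 1385 * 2.8 / 1e6 = 3.8780 MPa


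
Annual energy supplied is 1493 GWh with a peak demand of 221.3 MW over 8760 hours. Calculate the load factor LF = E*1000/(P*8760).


LF = 1493 * 1000 / (221.3 * 8760) = 0.7701


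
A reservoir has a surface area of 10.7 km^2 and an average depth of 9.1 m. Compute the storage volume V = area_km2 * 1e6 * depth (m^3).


V = 10.7 * 1e6 * 9.1 = 9.7370e+07 m^3


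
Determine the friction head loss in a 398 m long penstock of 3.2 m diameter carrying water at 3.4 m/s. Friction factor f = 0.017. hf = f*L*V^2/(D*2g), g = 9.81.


hf = 0.017 * 398 * 3.4^2 / (3.2 * 2 * 9.81) = 1.2458 m


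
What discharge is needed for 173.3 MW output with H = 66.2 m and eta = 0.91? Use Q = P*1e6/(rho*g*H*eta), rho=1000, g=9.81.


Q = 173.3 * 1e6 / (1000 * 9.81 * 66.2 * 0.91) = 293.2447 m^3/s


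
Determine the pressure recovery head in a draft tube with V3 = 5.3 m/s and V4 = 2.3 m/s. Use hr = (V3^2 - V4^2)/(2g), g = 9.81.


hr = (5.3^2 - 2.3^2) / (2*9.81) = 1.1621 m


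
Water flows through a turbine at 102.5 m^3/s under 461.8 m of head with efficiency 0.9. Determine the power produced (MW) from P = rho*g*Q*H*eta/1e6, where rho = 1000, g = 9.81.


P = 1000 * 9.81 * 102.5 * 461.8 * 0.9 / 1e6 = 417.9163 MW


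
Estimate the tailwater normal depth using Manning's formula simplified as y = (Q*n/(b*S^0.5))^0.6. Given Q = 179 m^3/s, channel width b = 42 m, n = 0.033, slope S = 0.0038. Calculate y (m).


y = (179 * 0.033 / (42 * 0.0038^0.5))^0.6 = 1.6403 m


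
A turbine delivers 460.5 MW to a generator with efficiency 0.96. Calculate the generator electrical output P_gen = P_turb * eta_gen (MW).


P_gen = 460.5 * 0.96 = 442.0800 MW


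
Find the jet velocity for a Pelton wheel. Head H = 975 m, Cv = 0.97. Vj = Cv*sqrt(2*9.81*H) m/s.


Vj = 0.97 * sqrt(2*9.81*975) = 134.1602 m/s


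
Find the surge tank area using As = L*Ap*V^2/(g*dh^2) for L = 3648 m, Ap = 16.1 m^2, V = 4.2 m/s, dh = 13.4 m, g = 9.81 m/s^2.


As = 3648 * 16.1 * 4.2^2 / (9.81 * 13.4^2) = 588.1670 m^2


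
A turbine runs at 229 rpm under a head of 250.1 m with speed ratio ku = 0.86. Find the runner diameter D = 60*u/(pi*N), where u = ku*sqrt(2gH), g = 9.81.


u = 0.86 * sqrt(2*9.81*250.1) = 60.2428 m/s
D = 60 * 60.2428 / (pi * 229) = 5.0242 m


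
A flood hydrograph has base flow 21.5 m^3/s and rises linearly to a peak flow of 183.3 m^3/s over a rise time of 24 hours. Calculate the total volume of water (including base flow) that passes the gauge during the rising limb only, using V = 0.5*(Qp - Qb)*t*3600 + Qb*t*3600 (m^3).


V = 0.5*(183.3 - 21.5)*24*3600 + 21.5*24*3600 = 8.8474e+06 m^3


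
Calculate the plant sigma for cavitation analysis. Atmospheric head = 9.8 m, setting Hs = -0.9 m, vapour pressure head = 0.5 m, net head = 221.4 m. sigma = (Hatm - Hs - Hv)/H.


sigma = (9.8 - (-0.9) - 0.5) / 221.4 = 0.0461


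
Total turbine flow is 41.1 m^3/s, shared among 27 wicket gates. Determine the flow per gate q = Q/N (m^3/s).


q = 41.1 / 27 = 1.5222 m^3/s


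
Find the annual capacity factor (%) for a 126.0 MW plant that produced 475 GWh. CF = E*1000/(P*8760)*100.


CF = 475 * 1000 / (126.0 * 8760) * 100 = 43.0347 %


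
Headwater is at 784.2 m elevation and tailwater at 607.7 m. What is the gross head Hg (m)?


Hg = 784.2 - 607.7 = 176.5000 m


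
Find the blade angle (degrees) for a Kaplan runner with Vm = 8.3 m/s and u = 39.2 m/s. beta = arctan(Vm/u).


beta = arctan(8.3 / 39.2) = 11.9549 degrees


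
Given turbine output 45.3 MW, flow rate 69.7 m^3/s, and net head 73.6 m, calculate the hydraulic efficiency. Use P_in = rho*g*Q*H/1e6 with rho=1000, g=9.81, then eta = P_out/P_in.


P_in = 1000 * 9.81 * 69.7 * 73.6 / 1e6 = 50.3245 MW
eta = 45.3 / 50.3245 = 0.9002


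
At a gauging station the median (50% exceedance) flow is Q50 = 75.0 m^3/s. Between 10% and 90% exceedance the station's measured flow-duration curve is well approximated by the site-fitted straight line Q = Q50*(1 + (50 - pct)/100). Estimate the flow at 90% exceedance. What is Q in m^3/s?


Q = 75.0 * (1 + (50 - 90)/100) = 45.0000 m^3/s


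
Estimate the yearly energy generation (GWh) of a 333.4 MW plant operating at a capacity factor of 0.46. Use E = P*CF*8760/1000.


E = 333.4 * 0.46 * 8760 / 1000 = 1343.4686 GWh


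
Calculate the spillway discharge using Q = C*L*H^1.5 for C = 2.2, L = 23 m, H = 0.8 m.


Q = 2.2 * 23 * 0.8^1.5 = 36.2064 m^3/s


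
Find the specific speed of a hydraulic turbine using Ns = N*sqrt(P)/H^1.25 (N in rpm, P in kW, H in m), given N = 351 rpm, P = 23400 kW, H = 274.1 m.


Ns = 351 * 23400^0.5 / 274.1^1.25 = 48.1425


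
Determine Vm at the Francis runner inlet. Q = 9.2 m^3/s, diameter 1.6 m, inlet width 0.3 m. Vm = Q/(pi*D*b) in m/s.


Vm = 9.2 / (pi * 1.6 * 0.3) = 6.1009 m/s


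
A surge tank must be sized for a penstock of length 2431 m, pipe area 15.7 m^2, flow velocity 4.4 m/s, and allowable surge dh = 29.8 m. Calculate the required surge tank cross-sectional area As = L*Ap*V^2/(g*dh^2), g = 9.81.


As = 2431 * 15.7 * 4.4^2 / (9.81 * 29.8^2) = 84.8181 m^2


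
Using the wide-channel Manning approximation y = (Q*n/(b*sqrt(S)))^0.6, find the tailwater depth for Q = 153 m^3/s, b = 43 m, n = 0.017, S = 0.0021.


y = (153 * 0.017 / (43 * 0.0021^0.5))^0.6 = 1.1812 m


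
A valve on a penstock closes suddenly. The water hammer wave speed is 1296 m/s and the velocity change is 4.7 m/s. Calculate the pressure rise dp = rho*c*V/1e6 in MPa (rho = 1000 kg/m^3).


dp = 1000 * 1296 * 4.7 / 1e6 = 6.0912 MPa


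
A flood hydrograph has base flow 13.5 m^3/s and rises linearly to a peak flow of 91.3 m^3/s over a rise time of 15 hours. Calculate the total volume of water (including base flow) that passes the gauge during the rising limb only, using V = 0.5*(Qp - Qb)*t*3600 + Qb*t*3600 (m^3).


V = 0.5*(91.3 - 13.5)*15*3600 + 13.5*15*3600 = 2.8296e+06 m^3


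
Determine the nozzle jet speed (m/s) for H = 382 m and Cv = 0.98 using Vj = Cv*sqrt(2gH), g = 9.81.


Vj = 0.98 * sqrt(2*9.81*382) = 84.8413 m/s


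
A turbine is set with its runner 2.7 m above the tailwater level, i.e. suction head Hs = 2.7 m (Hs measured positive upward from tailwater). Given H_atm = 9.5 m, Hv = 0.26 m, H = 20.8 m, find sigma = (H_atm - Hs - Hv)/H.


sigma = (9.5 - 2.7 - 0.26) / 20.8 = 0.3144


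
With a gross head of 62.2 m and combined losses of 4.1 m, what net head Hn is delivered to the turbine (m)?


Hn = 62.2 - 4.1 = 58.1000 m


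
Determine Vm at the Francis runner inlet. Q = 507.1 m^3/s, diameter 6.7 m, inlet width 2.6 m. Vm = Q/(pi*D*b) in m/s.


Vm = 507.1 / (pi * 6.7 * 2.6) = 9.2661 m/s


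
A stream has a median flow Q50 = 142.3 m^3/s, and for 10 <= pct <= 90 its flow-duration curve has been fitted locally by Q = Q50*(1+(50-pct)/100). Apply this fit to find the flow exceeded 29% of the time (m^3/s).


Q = 142.3 * (1 + (50 - 29)/100) = 172.1830 m^3/s


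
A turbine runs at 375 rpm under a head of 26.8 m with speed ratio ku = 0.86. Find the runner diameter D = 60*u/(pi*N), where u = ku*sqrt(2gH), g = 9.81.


u = 0.86 * sqrt(2*9.81*26.8) = 19.7204 m/s
D = 60 * 19.7204 / (pi * 375) = 1.0044 m


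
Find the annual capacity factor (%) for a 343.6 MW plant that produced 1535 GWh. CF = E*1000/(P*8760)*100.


CF = 1535 * 1000 / (343.6 * 8760) * 100 = 50.9978 %


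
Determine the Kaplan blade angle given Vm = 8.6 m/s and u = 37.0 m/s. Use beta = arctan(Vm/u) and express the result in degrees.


beta = arctan(8.6 / 37.0) = 13.0851 degrees


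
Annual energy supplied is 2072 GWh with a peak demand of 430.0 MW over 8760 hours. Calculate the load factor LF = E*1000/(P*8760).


LF = 2072 * 1000 / (430.0 * 8760) = 0.5501


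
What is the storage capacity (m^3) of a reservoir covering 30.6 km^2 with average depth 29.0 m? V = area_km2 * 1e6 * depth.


V = 30.6 * 1e6 * 29.0 = 8.8740e+08 m^3


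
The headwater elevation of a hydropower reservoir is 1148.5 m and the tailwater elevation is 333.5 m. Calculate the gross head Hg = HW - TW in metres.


Hg = 1148.5 - 333.5 = 815.0000 m


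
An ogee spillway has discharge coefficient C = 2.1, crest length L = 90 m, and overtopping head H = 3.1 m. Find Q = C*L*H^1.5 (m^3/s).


Q = 2.1 * 90 * 3.1^1.5 = 1031.5834 m^3/s


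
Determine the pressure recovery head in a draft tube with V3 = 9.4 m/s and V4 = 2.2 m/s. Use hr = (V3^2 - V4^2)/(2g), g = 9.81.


hr = (9.4^2 - 2.2^2) / (2*9.81) = 4.2569 m


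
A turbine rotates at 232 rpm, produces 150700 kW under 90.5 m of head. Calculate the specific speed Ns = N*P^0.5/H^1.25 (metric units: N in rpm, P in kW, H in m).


Ns = 232 * 150700^0.5 / 90.5^1.25 = 322.6516


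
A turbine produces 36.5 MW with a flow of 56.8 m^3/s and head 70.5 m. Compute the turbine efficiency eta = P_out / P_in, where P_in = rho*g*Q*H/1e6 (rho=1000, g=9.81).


P_in = 1000 * 9.81 * 56.8 * 70.5 / 1e6 = 39.2832 MW
eta = 36.5 / 39.2832 = 0.9292


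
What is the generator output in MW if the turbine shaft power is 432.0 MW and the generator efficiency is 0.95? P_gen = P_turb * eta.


P_gen = 432.0 * 0.95 = 410.4000 MW


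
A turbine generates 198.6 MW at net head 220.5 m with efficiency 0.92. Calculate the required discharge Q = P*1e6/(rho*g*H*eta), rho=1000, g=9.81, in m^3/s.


Q = 198.6 * 1e6 / (1000 * 9.81 * 220.5 * 0.92) = 99.7962 m^3/s


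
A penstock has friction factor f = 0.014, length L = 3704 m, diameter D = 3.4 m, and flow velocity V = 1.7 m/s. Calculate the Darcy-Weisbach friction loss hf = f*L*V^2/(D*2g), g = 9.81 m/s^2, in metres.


hf = 0.014 * 3704 * 1.7^2 / (3.4 * 2 * 9.81) = 2.2466 m


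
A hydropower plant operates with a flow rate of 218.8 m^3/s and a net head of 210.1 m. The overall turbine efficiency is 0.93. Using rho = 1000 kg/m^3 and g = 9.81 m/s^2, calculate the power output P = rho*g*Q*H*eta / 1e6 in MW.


P = 1000 * 9.81 * 218.8 * 210.1 * 0.93 / 1e6 = 419.3970 MW


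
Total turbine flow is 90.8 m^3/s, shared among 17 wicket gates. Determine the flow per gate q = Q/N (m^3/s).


q = 90.8 / 17 = 5.3412 m^3/s


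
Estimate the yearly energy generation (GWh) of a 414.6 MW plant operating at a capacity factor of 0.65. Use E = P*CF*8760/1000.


E = 414.6 * 0.65 * 8760 / 1000 = 2360.7324 GWh


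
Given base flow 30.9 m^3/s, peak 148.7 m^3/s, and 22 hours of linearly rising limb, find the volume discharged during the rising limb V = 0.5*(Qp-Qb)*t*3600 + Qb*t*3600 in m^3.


V = 0.5*(148.7 - 30.9)*22*3600 + 30.9*22*3600 = 7.1122e+06 m^3


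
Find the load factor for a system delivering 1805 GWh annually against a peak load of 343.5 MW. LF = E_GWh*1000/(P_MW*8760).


LF = 1805 * 1000 / (343.5 * 8760) = 0.5999


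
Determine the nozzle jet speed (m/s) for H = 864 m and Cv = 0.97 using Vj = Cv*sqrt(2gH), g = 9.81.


Vj = 0.97 * sqrt(2*9.81*864) = 126.2927 m/s


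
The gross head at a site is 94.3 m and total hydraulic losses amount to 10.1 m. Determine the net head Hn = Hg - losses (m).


Hn = 94.3 - 10.1 = 84.2000 m


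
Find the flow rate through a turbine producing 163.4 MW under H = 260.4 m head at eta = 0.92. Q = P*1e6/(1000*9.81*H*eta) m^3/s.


Q = 163.4 * 1e6 / (1000 * 9.81 * 260.4 * 0.92) = 69.5271 m^3/s


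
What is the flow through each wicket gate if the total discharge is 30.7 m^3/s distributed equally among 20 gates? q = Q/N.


q = 30.7 / 20 = 1.5350 m^3/s


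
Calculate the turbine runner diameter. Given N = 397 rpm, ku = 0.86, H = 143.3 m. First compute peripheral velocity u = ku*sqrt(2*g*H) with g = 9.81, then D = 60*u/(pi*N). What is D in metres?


u = 0.86 * sqrt(2*9.81*143.3) = 45.6007 m/s
D = 60 * 45.6007 / (pi * 397) = 2.1937 m


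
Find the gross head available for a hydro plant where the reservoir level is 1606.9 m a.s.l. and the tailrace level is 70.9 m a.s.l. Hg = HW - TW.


Hg = 1606.9 - 70.9 = 1536.0000 m


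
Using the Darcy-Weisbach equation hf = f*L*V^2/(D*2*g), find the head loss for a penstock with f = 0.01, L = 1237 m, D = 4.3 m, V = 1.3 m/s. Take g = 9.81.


hf = 0.01 * 1237 * 1.3^2 / (4.3 * 2 * 9.81) = 0.2478 m


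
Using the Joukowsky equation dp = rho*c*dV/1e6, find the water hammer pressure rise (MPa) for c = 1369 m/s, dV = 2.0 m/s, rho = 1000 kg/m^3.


dp = 1000 * 1369 * 2.0 / 1e6 = 2.7380 MPa


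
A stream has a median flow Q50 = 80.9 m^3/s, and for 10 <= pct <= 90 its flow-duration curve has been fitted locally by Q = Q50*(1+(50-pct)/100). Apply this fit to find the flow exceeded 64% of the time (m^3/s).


Q = 80.9 * (1 + (50 - 64)/100) = 69.5740 m^3/s


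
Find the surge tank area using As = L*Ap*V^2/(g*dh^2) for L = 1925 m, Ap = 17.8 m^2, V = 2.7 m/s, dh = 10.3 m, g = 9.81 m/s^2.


As = 1925 * 17.8 * 2.7^2 / (9.81 * 10.3^2) = 240.0130 m^2


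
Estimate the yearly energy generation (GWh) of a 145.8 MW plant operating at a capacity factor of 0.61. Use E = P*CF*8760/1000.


E = 145.8 * 0.61 * 8760 / 1000 = 779.0969 GWh


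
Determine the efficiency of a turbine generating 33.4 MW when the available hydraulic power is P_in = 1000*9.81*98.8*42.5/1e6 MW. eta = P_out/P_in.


P_in = 1000 * 9.81 * 98.8 * 42.5 / 1e6 = 41.1922 MW
eta = 33.4 / 41.1922 = 0.8108


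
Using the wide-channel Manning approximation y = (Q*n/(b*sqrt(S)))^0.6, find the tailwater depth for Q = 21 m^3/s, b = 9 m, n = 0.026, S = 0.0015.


y = (21 * 0.026 / (9 * 0.0015^0.5))^0.6 = 1.3090 m


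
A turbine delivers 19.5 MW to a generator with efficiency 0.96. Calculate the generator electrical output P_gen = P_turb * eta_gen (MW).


P_gen = 19.5 * 0.96 = 18.7200 MW


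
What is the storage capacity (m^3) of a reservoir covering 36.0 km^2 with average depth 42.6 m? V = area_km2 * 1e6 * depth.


V = 36.0 * 1e6 * 42.6 = 1.5336e+09 m^3


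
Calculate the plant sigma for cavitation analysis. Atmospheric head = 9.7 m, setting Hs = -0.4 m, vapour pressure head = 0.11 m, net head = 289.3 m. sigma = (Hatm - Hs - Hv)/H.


sigma = (9.7 - (-0.4) - 0.11) / 289.3 = 0.0345


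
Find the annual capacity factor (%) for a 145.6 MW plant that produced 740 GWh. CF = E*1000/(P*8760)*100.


CF = 740 * 1000 / (145.6 * 8760) * 100 = 58.0185 %


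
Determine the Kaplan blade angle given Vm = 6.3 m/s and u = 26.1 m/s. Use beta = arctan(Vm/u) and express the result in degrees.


beta = arctan(6.3 / 26.1) = 13.5704 degrees


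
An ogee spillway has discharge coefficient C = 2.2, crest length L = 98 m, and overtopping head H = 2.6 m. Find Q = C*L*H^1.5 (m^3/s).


Q = 2.2 * 98 * 2.6^1.5 = 903.8758 m^3/s


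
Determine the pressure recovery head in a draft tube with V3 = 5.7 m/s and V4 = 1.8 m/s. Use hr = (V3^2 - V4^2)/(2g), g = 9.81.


hr = (5.7^2 - 1.8^2) / (2*9.81) = 1.4908 m


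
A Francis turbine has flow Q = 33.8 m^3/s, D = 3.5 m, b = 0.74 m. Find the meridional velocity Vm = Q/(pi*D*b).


Vm = 33.8 / (pi * 3.5 * 0.74) = 4.1540 m/s


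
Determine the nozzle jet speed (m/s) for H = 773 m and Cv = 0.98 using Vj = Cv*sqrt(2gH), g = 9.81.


Vj = 0.98 * sqrt(2*9.81*773) = 120.6883 m/s


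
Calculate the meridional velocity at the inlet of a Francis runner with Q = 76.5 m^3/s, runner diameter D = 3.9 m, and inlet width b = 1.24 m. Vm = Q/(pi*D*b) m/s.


Vm = 76.5 / (pi * 3.9 * 1.24) = 5.0353 m/s


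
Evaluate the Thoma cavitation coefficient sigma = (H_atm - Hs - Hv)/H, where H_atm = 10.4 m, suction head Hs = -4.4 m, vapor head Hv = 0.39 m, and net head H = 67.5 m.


sigma = (10.4 - (-4.4) - 0.39) / 67.5 = 0.2135


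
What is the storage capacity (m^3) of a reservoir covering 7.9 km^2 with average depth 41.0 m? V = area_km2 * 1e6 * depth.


V = 7.9 * 1e6 * 41.0 = 3.2390e+08 m^3


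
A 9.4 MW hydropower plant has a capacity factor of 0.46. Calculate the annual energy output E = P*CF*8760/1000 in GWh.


E = 9.4 * 0.46 * 8760 / 1000 = 37.8782 GWh


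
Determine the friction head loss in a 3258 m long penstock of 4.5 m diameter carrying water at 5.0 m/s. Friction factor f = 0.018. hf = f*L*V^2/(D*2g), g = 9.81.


hf = 0.018 * 3258 * 5.0^2 / (4.5 * 2 * 9.81) = 16.6055 m


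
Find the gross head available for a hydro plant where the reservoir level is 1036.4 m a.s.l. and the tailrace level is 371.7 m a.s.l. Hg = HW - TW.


Hg = 1036.4 - 371.7 = 664.7000 m


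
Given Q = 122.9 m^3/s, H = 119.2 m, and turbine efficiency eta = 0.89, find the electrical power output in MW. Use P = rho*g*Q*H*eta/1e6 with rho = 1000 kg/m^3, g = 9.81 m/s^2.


P = 1000 * 9.81 * 122.9 * 119.2 * 0.89 / 1e6 = 127.9049 MW


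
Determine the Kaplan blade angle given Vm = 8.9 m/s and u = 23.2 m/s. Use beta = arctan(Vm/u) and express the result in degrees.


beta = arctan(8.9 / 23.2) = 20.9878 degrees


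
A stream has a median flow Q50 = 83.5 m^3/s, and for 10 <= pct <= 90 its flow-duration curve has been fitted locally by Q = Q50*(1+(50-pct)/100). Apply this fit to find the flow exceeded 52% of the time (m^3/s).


Q = 83.5 * (1 + (50 - 52)/100) = 81.8300 m^3/s


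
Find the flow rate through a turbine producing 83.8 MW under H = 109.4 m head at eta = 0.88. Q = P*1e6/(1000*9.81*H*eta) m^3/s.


Q = 83.8 * 1e6 / (1000 * 9.81 * 109.4 * 0.88) = 88.7309 m^3/s


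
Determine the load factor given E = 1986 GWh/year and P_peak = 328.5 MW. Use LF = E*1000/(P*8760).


LF = 1986 * 1000 / (328.5 * 8760) = 0.6901


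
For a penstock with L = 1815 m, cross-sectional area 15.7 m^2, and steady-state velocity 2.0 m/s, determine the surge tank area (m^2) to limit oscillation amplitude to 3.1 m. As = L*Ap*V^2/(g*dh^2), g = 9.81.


As = 1815 * 15.7 * 2.0^2 / (9.81 * 3.1^2) = 1209.0489 m^2


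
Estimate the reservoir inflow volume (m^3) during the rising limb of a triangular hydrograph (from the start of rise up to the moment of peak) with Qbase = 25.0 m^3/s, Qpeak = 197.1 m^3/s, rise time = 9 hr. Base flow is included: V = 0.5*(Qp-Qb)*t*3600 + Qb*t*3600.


V = 0.5*(197.1 - 25.0)*9*3600 + 25.0*9*3600 = 3.5980e+06 m^3


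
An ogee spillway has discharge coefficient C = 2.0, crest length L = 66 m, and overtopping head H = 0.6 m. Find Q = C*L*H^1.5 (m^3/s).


Q = 2.0 * 66 * 0.6^1.5 = 61.3481 m^3/s


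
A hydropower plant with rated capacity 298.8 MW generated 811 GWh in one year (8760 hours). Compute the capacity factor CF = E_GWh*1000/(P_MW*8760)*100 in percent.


CF = 811 * 1000 / (298.8 * 8760) * 100 = 30.9839 %


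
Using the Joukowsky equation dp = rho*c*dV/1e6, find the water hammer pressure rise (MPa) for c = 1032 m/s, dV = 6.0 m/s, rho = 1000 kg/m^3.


dp = 1000 * 1032 * 6.0 / 1e6 = 6.1920 MPa


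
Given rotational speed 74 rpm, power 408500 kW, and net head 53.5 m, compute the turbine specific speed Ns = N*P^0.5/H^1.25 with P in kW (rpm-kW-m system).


Ns = 74 * 408500^0.5 / 53.5^1.25 = 326.8779


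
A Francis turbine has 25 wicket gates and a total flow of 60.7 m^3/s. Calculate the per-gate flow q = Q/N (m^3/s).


q = 60.7 / 25 = 2.4280 m^3/s


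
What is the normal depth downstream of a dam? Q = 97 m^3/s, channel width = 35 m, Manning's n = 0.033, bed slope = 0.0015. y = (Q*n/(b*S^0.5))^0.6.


y = (97 * 0.033 / (35 * 0.0015^0.5))^0.6 = 1.6746 m


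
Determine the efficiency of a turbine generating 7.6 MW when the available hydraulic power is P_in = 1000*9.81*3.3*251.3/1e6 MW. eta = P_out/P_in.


P_in = 1000 * 9.81 * 3.3 * 251.3 / 1e6 = 8.1353 MW
eta = 7.6 / 8.1353 = 0.9342


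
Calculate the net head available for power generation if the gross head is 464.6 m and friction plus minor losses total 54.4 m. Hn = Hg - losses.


Hn = 464.6 - 54.4 = 410.2000 m


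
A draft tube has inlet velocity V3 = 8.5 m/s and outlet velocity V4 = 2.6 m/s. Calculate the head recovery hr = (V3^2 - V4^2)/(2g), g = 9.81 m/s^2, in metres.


hr = (8.5^2 - 2.6^2) / (2*9.81) = 3.3379 m


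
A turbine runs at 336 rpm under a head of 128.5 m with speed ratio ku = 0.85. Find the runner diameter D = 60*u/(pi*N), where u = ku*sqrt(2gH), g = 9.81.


u = 0.85 * sqrt(2*9.81*128.5) = 42.6796 m/s
D = 60 * 42.6796 / (pi * 336) = 2.4260 m


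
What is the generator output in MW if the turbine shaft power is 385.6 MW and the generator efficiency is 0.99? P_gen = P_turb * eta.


P_gen = 385.6 * 0.99 = 381.7440 MW


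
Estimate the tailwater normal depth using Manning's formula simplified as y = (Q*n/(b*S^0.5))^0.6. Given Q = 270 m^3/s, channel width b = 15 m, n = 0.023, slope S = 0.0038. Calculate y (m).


y = (270 * 0.023 / (15 * 0.0038^0.5))^0.6 = 3.1352 m


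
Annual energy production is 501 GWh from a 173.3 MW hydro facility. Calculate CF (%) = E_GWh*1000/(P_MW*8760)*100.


CF = 501 * 1000 / (173.3 * 8760) * 100 = 33.0016 %


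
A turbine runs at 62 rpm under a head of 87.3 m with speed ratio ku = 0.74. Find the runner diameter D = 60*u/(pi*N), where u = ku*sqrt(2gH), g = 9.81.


u = 0.74 * sqrt(2*9.81*87.3) = 30.6259 m/s
D = 60 * 30.6259 / (pi * 62) = 9.4340 m


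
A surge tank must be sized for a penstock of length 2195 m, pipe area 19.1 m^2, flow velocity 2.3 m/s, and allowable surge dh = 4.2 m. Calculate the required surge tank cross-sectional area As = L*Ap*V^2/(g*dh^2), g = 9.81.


As = 2195 * 19.1 * 2.3^2 / (9.81 * 4.2^2) = 1281.6103 m^2


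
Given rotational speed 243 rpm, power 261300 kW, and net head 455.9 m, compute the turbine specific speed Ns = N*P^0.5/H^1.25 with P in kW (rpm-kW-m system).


Ns = 243 * 261300^0.5 / 455.9^1.25 = 58.9643


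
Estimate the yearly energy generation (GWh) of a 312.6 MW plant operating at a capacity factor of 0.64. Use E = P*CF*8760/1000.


E = 312.6 * 0.64 * 8760 / 1000 = 1752.5606 GWh


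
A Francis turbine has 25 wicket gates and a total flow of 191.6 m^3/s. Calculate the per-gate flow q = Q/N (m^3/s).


q = 191.6 / 25 = 7.6640 m^3/s


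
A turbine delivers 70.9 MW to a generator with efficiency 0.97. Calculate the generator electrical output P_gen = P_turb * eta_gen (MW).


P_gen = 70.9 * 0.97 = 68.7730 MW


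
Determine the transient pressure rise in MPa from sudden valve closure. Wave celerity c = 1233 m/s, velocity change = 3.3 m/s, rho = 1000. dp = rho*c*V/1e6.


dp = 1000 * 1233 * 3.3 / 1e6 = 4.0689 MPa


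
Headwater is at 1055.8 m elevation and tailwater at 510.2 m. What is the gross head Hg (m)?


Hg = 1055.8 - 510.2 = 545.6000 m


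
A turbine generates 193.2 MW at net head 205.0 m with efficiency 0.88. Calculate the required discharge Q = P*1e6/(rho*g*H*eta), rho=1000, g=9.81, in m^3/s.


Q = 193.2 * 1e6 / (1000 * 9.81 * 205.0 * 0.88) = 109.1696 m^3/s


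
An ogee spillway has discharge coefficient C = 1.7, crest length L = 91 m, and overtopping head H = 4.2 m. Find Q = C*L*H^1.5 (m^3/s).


Q = 1.7 * 91 * 4.2^1.5 = 1331.5708 m^3/s


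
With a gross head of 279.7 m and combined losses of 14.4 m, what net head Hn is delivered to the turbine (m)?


Hn = 279.7 - 14.4 = 265.3000 m


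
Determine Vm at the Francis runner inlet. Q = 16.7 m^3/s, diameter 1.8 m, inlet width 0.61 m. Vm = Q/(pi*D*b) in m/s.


Vm = 16.7 / (pi * 1.8 * 0.61) = 4.8413 m/s


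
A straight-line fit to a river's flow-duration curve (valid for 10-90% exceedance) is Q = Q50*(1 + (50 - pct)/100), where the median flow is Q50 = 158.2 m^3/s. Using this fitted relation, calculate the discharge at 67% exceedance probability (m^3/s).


Q = 158.2 * (1 + (50 - 67)/100) = 131.3060 m^3/s


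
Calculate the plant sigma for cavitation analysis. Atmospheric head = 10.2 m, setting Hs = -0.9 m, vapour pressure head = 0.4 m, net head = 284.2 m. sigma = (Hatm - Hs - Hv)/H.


sigma = (10.2 - (-0.9) - 0.4) / 284.2 = 0.0376


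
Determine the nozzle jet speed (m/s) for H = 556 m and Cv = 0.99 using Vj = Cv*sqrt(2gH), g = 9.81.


Vj = 0.99 * sqrt(2*9.81*556) = 103.4004 m/s


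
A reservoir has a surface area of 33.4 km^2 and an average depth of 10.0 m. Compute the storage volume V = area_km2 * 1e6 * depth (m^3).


V = 33.4 * 1e6 * 10.0 = 3.3400e+08 m^3


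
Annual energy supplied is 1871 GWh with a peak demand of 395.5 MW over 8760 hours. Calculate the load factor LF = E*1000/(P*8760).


LF = 1871 * 1000 / (395.5 * 8760) = 0.5400


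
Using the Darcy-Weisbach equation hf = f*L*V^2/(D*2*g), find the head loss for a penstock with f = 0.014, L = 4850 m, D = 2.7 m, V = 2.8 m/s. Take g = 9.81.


hf = 0.014 * 4850 * 2.8^2 / (2.7 * 2 * 9.81) = 10.0490 m


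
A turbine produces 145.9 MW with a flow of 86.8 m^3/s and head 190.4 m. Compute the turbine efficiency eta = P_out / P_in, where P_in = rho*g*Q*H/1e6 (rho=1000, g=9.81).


P_in = 1000 * 9.81 * 86.8 * 190.4 / 1e6 = 162.1271 MW
eta = 145.9 / 162.1271 = 0.8999


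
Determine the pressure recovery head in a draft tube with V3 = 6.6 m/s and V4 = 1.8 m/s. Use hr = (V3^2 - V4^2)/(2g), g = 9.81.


hr = (6.6^2 - 1.8^2) / (2*9.81) = 2.0550 m


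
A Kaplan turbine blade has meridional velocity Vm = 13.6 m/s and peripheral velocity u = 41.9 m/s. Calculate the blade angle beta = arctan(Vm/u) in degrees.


beta = arctan(13.6 / 41.9) = 17.9825 degrees


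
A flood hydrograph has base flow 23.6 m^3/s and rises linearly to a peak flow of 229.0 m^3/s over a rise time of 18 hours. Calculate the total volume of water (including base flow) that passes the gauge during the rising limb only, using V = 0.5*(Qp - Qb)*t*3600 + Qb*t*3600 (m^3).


V = 0.5*(229.0 - 23.6)*18*3600 + 23.6*18*3600 = 8.1842e+06 m^3


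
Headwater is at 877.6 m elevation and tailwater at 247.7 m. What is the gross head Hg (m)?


Hg = 877.6 - 247.7 = 629.9000 m


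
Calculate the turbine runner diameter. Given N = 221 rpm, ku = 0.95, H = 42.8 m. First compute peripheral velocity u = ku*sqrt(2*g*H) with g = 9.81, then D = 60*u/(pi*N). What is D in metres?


u = 0.95 * sqrt(2*9.81*42.8) = 27.5293 m/s
D = 60 * 27.5293 / (pi * 221) = 2.3791 m


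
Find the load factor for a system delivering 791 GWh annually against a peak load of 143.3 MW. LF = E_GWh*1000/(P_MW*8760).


LF = 791 * 1000 / (143.3 * 8760) = 0.6301


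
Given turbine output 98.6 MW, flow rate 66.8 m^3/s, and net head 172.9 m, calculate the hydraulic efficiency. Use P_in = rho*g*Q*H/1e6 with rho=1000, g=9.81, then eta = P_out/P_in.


P_in = 1000 * 9.81 * 66.8 * 172.9 / 1e6 = 113.3028 MW
eta = 98.6 / 113.3028 = 0.8702


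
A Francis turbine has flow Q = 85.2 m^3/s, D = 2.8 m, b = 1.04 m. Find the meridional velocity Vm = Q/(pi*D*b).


Vm = 85.2 / (pi * 2.8 * 1.04) = 9.3132 m/s


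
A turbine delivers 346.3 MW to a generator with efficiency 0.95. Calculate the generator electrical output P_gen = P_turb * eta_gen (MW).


P_gen = 346.3 * 0.95 = 328.9850 MW


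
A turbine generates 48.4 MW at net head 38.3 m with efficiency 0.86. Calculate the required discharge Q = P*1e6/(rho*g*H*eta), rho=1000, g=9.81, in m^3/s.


Q = 48.4 * 1e6 / (1000 * 9.81 * 38.3 * 0.86) = 149.7887 m^3/s


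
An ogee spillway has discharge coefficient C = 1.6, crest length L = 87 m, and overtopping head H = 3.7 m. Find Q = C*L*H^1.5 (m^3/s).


Q = 1.6 * 87 * 3.7^1.5 = 990.6992 m^3/s


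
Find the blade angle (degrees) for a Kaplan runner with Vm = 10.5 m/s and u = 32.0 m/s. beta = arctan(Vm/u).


beta = arctan(10.5 / 32.0) = 18.1660 degrees


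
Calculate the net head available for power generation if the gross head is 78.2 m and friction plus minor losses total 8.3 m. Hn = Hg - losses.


Hn = 78.2 - 8.3 = 69.9000 m


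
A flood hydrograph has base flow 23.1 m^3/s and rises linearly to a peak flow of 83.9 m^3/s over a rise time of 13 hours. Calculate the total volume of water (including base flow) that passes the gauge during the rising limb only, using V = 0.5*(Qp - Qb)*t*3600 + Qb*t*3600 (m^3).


V = 0.5*(83.9 - 23.1)*13*3600 + 23.1*13*3600 = 2.5038e+06 m^3


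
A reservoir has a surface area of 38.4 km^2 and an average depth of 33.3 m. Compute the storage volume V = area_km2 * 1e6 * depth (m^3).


V = 38.4 * 1e6 * 33.3 = 1.2787e+09 m^3


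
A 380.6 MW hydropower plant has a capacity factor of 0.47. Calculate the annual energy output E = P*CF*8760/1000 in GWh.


E = 380.6 * 0.47 * 8760 / 1000 = 1567.0063 GWh


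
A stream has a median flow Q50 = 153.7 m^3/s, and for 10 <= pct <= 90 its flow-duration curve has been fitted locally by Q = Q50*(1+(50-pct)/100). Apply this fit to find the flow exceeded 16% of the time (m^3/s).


Q = 153.7 * (1 + (50 - 16)/100) = 205.9580 m^3/s


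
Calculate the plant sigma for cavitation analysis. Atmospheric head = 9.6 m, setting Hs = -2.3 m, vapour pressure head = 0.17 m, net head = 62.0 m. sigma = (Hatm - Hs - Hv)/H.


sigma = (9.6 - (-2.3) - 0.17) / 62.0 = 0.1892


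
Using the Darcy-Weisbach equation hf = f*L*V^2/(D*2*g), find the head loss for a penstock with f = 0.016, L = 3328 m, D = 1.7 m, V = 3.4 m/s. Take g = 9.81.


hf = 0.016 * 3328 * 3.4^2 / (1.7 * 2 * 9.81) = 18.4550 m


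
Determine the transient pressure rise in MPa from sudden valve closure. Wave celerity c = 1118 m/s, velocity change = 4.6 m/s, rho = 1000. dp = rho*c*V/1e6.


dp = 1000 * 1118 * 4.6 / 1e6 = 5.1428 MPa


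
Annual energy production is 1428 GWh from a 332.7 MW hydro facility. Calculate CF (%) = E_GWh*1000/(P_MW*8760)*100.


CF = 1428 * 1000 / (332.7 * 8760) * 100 = 48.9972 %


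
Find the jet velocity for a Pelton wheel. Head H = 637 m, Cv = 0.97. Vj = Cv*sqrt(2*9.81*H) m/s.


Vj = 0.97 * sqrt(2*9.81*637) = 108.4404 m/s


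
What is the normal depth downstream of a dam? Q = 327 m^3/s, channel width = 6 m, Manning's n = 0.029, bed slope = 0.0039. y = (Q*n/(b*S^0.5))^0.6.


y = (327 * 0.029 / (6 * 0.0039^0.5))^0.6 = 6.9496 m


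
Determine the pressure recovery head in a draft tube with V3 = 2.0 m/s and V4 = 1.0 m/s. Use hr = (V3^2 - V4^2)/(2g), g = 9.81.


hr = (2.0^2 - 1.0^2) / (2*9.81) = 0.1529 m


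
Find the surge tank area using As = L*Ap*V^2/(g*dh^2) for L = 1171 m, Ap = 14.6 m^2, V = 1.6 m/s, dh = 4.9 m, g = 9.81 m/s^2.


As = 1171 * 14.6 * 1.6^2 / (9.81 * 4.9^2) = 185.8183 m^2


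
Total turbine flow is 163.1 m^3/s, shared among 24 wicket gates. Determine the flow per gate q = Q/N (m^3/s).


q = 163.1 / 24 = 6.7958 m^3/s


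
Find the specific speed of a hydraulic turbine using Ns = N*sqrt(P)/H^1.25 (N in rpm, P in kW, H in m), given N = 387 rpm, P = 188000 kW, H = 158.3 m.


Ns = 387 * 188000^0.5 / 158.3^1.25 = 298.8400


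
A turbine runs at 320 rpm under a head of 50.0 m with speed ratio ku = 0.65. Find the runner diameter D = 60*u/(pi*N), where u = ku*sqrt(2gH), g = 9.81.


u = 0.65 * sqrt(2*9.81*50.0) = 20.3586 m/s
D = 60 * 20.3586 / (pi * 320) = 1.2151 m


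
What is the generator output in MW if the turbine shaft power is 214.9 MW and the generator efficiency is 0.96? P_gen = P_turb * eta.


P_gen = 214.9 * 0.96 = 206.3040 MW


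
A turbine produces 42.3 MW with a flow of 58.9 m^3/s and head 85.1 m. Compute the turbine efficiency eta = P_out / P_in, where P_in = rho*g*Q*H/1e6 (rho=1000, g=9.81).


P_in = 1000 * 9.81 * 58.9 * 85.1 / 1e6 = 49.1715 MW
eta = 42.3 / 49.1715 = 0.8603


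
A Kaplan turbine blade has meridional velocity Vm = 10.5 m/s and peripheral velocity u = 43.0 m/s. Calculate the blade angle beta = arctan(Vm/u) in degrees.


beta = arctan(10.5 / 43.0) = 13.7223 degrees


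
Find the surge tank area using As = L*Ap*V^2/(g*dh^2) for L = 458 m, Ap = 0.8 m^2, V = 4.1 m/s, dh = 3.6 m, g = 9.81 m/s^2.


As = 458 * 0.8 * 4.1^2 / (9.81 * 3.6^2) = 48.4450 m^2


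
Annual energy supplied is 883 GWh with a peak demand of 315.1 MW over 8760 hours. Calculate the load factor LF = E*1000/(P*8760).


LF = 883 * 1000 / (315.1 * 8760) = 0.3199


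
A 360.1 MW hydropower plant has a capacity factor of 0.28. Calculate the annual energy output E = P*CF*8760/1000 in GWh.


E = 360.1 * 0.28 * 8760 / 1000 = 883.2533 GWh


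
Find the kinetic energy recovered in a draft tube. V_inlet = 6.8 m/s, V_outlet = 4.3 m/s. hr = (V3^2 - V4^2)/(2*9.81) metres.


hr = (6.8^2 - 4.3^2) / (2*9.81) = 1.4144 m


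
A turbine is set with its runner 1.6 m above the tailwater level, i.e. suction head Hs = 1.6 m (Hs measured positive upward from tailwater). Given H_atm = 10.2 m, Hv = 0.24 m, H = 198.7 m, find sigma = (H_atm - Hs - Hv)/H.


sigma = (10.2 - 1.6 - 0.24) / 198.7 = 0.0421


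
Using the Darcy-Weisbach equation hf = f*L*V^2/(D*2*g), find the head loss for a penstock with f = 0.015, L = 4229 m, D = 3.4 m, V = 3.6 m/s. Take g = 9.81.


hf = 0.015 * 4229 * 3.6^2 / (3.4 * 2 * 9.81) = 12.3241 m


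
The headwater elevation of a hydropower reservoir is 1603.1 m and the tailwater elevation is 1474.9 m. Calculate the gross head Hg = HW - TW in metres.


Hg = 1603.1 - 1474.9 = 128.2000 m


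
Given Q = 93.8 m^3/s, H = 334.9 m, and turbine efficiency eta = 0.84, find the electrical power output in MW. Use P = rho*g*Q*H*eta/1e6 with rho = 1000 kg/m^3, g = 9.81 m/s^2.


P = 1000 * 9.81 * 93.8 * 334.9 * 0.84 / 1e6 = 258.8608 MW


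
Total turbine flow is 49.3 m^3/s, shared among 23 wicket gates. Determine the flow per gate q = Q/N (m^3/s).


q = 49.3 / 23 = 2.1435 m^3/s


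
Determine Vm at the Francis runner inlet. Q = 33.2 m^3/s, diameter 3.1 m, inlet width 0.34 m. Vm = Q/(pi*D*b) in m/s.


Vm = 33.2 / (pi * 3.1 * 0.34) = 10.0265 m/s


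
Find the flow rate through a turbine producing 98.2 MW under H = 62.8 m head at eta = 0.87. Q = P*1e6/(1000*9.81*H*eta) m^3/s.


Q = 98.2 * 1e6 / (1000 * 9.81 * 62.8 * 0.87) = 183.2161 m^3/s


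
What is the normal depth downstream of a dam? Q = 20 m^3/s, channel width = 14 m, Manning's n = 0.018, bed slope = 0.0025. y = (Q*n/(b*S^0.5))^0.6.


y = (20 * 0.018 / (14 * 0.0025^0.5))^0.6 = 0.6710 m


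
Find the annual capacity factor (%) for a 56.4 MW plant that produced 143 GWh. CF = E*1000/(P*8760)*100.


CF = 143 * 1000 / (56.4 * 8760) * 100 = 28.9436 %


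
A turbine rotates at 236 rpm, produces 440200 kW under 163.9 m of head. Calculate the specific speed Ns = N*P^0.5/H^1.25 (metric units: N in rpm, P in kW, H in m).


Ns = 236 * 440200^0.5 / 163.9^1.25 = 267.0013
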